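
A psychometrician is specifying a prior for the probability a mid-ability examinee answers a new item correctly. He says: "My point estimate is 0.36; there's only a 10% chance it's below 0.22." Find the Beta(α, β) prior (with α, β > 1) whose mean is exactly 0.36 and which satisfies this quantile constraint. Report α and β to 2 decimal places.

α ≈ 6.44, β ≈ 11.45

With mean 0.36 fixed, write α = 0.36s, β = 0.64s where s = α+β.
Need P(θ < 0.22) = 0.1 under Beta(0.36s, 0.64s). Normal approximation: (q−m)/√(m(1−m)/s) ≈ z_{0.1} = -1.28, so s ≈ 0.36·0.64·(-1.28)²/(0.22−0.36)² = 19.3.
At s = 19.3: P(θ<0.22) ≈ 0.091. Adjusting to match 0.1 gives s ≈ 17.89.
So α = 0.36·17.89 ≈ 6.44, β = 0.64·17.89 ≈ 11.45.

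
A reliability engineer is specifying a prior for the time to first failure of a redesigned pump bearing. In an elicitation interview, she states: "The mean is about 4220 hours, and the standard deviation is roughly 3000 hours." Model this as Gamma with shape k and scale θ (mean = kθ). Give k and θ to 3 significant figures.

For Gamma(k, scale θ): mean = kθ, variance = kθ², so CV = 1/√k.
CV = SD/mean = 3000/4220 = 0.7109, hence k = 1/CV² = 1.98.
Then θ = mean/k = 4220/1.98 = 2130.

k ≈ 1.98, θ ≈ 2130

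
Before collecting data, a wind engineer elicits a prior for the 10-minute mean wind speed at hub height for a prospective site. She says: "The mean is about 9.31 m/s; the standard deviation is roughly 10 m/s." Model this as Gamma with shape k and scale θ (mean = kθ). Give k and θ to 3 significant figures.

k ≈ 0.867, θ ≈ 10.7

For Gamma(k, scale θ): mean = kθ, variance = kθ², so CV = 1/√k.
CV = SD/mean = 10/9.31 = 1.074, hence k = 1/CV² = 0.867.
Then θ = mean/k = 9.31/0.867 = 10.7.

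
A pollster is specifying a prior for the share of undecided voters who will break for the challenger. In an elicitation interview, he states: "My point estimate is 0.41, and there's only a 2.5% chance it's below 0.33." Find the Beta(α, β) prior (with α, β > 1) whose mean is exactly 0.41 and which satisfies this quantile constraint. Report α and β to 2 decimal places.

α ≈ 57.15, β ≈ 82.25

With mean 0.41 fixed, write α = 0.41s, β = 0.59s where s = α+β.
Need P(θ < 0.33) = 0.025 under Beta(0.41s, 0.59s). Normal approximation: (q−m)/√(m(1−m)/s) ≈ z_{0.025} = -1.96, so s ≈ 0.41·0.59·(-1.96)²/(0.33−0.41)² = 145.2.
At s = 145.2: P(θ<0.33) ≈ 0.023. Adjusting to match 0.025 gives s ≈ 139.40.
So α = 0.41·139.40 ≈ 57.15, β = 0.59·139.40 ≈ 82.25.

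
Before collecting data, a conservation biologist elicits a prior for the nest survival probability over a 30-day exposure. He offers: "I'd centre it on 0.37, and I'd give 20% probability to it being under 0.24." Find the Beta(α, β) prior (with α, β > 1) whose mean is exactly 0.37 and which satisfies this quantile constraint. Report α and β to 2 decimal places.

With mean 0.37 fixed, write α = 0.37s, β = 0.63s where s = α+β.
Need P(θ < 0.24) = 0.2 under Beta(0.37s, 0.63s). Normal approximation: (q−m)/√(m(1−m)/s) ≈ z_{0.2} = -0.842, so s ≈ 0.37·0.63·(-0.842)²/(0.24−0.37)² = 9.8.
At s = 9.8: P(θ<0.24) ≈ 0.205. Adjusting to match 0.2 gives s ≈ 10.11.
So α = 0.37·10.11 ≈ 3.74, β = 0.63·10.11 ≈ 6.37.

α ≈ 3.74, β ≈ 6.37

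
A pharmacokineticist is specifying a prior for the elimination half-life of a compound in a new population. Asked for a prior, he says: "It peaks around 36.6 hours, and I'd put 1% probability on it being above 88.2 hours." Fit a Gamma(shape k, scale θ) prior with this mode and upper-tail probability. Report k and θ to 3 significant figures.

Gamma(k,θ) with k>1 has mode (k−1)θ, so θ = 36.6/(k−1).
Need P(X < 88.2) = 0.99 with θ tied to k this way. Start at k = 2, θ = 36.6: P(X<88.2) ≈ 0.694.
Too low — raise k to concentrate. Iterating converges to k ≈ 7.12.
Then θ = 36.6/(7.12−1) ≈ 5.98.

k ≈ 7.12, θ ≈ 5.98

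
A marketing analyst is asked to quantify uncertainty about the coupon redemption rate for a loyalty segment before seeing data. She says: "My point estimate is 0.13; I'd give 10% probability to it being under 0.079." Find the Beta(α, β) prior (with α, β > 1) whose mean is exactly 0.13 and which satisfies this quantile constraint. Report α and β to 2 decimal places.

With mean 0.13 fixed, write α = 0.13s, β = 0.87s where s = α+β.
Need P(θ < 0.079) = 0.1 under Beta(0.13s, 0.87s). Normal approximation: (q−m)/√(m(1−m)/s) ≈ z_{0.1} = -1.28, so s ≈ 0.13·0.87·(-1.28)²/(0.079−0.13)² = 71.4.
At s = 71.4: P(θ<0.079) ≈ 0.084. Adjusting to match 0.1 gives s ≈ 62.91.
So α = 0.13·62.91 ≈ 8.18, β = 0.87·62.91 ≈ 54.74.

α ≈ 8.18, β ≈ 54.74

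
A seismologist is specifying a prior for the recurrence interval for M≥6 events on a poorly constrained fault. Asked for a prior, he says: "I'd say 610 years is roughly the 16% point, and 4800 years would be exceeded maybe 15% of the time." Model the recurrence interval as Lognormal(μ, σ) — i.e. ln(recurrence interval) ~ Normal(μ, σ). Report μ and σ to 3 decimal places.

μ ≈ 7.424, σ ≈ 1.016

If T ~ Lognormal(μ,σ) then ln T ~ Normal(μ,σ), so the p-quantile of ln T is μ + z_p·σ.
ln(610) = 6.413 and ln(4800) = 8.476; z_{0.16} = -0.9945, z_{0.85} = 1.036.
σ = (8.476 − 6.413)/(1.036 − (-0.9945)) = 1.016.
μ = 6.413 − (-0.9945)·1.016 = 7.424.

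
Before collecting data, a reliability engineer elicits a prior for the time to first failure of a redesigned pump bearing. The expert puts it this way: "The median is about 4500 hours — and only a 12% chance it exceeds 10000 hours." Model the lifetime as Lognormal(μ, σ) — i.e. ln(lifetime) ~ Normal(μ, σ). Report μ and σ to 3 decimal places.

If T ~ Lognormal(μ,σ) then ln T ~ Normal(μ,σ), so the p-quantile of ln T is μ + z_p·σ.
ln(4500) = 8.412 and ln(10000) = 9.21; z_{0.5} = 0, z_{0.88} = 1.175.
σ = (9.21 − 8.412)/(1.175 − (0)) = 0.680.
μ = 8.412 − (0)·0.680 = 8.412.

μ ≈ 8.412, σ ≈ 0.680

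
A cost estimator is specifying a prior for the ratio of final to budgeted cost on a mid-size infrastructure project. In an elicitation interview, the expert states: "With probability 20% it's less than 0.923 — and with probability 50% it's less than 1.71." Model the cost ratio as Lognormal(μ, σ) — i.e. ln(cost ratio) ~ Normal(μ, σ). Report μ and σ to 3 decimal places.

If T ~ Lognormal(μ,σ) then ln T ~ Normal(μ,σ), so the p-quantile of ln T is μ + z_p·σ.
ln(0.923) = -0.08013 and ln(1.71) = 0.5365; z_{0.2} = -0.8416, z_{0.5} = 0.
σ = (0.5365 − -0.08013)/(0 − (-0.8416)) = 0.733.
μ = -0.08013 − (-0.8416)·0.733 = 0.536.

μ ≈ 0.536, σ ≈ 0.733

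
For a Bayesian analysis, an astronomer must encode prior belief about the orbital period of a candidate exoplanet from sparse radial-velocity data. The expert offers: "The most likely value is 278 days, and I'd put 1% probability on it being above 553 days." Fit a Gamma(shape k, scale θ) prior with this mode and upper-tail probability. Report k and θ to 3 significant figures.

Gamma(k,θ) with k>1 has mode (k−1)θ, so θ = 278/(k−1).
Need P(X < 553) = 0.99 with θ tied to k this way. Start at k = 2, θ = 278: P(X<553) ≈ 0.591.
Too low — raise k to concentrate. Iterating converges to k ≈ 11.4.
Then θ = 278/(11.4−1) ≈ 26.7.

k ≈ 11.4, θ ≈ 26.7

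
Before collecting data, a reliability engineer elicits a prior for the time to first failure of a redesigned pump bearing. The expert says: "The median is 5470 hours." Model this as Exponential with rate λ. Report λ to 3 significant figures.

λ ≈ 0.000127

Exponential median = ln 2 / λ, so λ = ln 2 / 5470.0 = 0.000127.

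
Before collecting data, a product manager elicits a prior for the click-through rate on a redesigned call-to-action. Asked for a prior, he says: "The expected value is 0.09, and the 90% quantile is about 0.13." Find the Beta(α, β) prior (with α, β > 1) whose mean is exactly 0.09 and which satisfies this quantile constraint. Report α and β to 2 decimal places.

α ≈ 8.12, β ≈ 82.07

With mean 0.09 fixed, write α = 0.09s, β = 0.91s where s = α+β.
Need P(θ < 0.13) = 0.9 under Beta(0.09s, 0.91s). Normal approximation: (q−m)/√(m(1−m)/s) ≈ z_{0.9} = 1.28, so s ≈ 0.09·0.91·(1.28)²/(0.13−0.09)² = 84.1.
At s = 84.1: P(θ<0.13) ≈ 0.893. Adjusting to match 0.9 gives s ≈ 90.18.
So α = 0.09·90.18 ≈ 8.12, β = 0.91·90.18 ≈ 82.07.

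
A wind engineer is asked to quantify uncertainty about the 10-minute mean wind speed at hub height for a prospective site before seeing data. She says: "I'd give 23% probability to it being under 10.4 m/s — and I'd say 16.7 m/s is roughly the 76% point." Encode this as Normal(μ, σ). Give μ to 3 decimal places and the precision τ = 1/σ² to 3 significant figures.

μ = 13.621, τ = 0.0526

For Normal(μ,σ), the p-quantile is μ + z_p·σ. Here z_{0.23} = -0.7388, z_{0.76} = 0.7063.
So 10.4 = μ − 0.7388σ and 16.7 = μ + 0.7063σ.
Subtracting: σ = (16.7 − 10.4)/(0.7063 − (-0.7388)) = 4.359.
Then μ = 10.4 − (-0.7388)·4.359 = 13.621.
Precision τ = 1/σ² = 1/4.359² = 0.0526.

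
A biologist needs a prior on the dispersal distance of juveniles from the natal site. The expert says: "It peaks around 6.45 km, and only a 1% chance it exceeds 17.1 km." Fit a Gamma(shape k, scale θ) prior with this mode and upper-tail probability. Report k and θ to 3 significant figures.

k ≈ 5.87, θ ≈ 1.32

Gamma(k,θ) with k>1 has mode (k−1)θ, so θ = 6.45/(k−1).
Need P(X < 17.1) = 0.99 with θ tied to k this way. Start at k = 2, θ = 6.45: P(X<17.1) ≈ 0.742.
Too low — raise k to concentrate. Iterating converges to k ≈ 5.87.
Then θ = 6.45/(5.87−1) ≈ 1.32.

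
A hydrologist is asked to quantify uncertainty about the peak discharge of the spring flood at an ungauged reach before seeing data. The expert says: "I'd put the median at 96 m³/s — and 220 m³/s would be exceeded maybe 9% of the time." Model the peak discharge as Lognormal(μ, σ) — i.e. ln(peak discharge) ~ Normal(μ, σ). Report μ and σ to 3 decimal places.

If T ~ Lognormal(μ,σ) then ln T ~ Normal(μ,σ), so the p-quantile of ln T is μ + z_p·σ.
ln(96) = 4.564 and ln(220) = 5.394; z_{0.5} = 0, z_{0.91} = 1.341.
σ = (5.394 − 4.564)/(1.341 − (0)) = 0.619.
μ = 4.564 − (0)·0.619 = 4.564.

μ ≈ 4.564, σ ≈ 0.619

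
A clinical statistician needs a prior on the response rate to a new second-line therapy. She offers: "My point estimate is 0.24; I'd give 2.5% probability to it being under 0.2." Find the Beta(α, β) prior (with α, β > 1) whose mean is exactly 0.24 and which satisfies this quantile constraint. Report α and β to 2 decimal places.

α ≈ 98.68, β ≈ 312.47

With mean 0.24 fixed, write α = 0.24s, β = 0.76s where s = α+β.
Need P(θ < 0.2) = 0.025 under Beta(0.24s, 0.76s). Normal approximation: (q−m)/√(m(1−m)/s) ≈ z_{0.025} = -1.96, so s ≈ 0.24·0.76·(-1.96)²/(0.2−0.24)² = 437.9.
At s = 437.9: P(θ<0.2) ≈ 0.021. Adjusting to match 0.025 gives s ≈ 411.15.
So α = 0.24·411.15 ≈ 98.68, β = 0.76·411.15 ≈ 312.47.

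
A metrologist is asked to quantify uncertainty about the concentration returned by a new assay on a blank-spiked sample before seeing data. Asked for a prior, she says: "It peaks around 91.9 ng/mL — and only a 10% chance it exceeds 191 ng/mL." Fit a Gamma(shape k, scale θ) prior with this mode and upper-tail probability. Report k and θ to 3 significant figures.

k ≈ 4.59, θ ≈ 25.6

Gamma(k,θ) with k>1 has mode (k−1)θ, so θ = 91.9/(k−1).
Need P(X < 191) = 0.9 with θ tied to k this way. Start at k = 2, θ = 91.9: P(X<191) ≈ 0.615.
Too low — raise k to concentrate. Iterating converges to k ≈ 4.59.
Then θ = 91.9/(4.59−1) ≈ 25.6.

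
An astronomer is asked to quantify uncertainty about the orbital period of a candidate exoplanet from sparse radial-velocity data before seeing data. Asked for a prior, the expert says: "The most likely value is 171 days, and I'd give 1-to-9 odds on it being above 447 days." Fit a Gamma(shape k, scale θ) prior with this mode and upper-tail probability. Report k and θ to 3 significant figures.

Gamma(k,θ) with k>1 has mode (k−1)θ, so θ = 171/(k−1).
Need P(X < 447) = 0.9 with θ tied to k this way. Start at k = 2, θ = 171: P(X<447) ≈ 0.735.
Too low — raise k to concentrate. Iterating converges to k ≈ 3.08.
Then θ = 171/(3.08−1) ≈ 82.3.

k ≈ 3.08, θ ≈ 82.3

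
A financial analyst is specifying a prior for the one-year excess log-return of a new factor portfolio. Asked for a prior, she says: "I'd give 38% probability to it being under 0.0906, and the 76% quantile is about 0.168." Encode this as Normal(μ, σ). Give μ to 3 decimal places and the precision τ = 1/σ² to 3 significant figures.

μ = 0.114, τ = 171

For Normal(μ,σ), the p-quantile is μ + z_p·σ. Here z_{0.38} = -0.3055, z_{0.76} = 0.7063.
So 0.0906 = μ − 0.3055σ and 0.168 = μ + 0.7063σ.
Subtracting: σ = (0.168 − 0.0906)/(0.7063 − (-0.3055)) = 0.076.
Then μ = 0.0906 − (-0.3055)·0.076 = 0.114.
Precision τ = 1/σ² = 1/0.0765² = 171.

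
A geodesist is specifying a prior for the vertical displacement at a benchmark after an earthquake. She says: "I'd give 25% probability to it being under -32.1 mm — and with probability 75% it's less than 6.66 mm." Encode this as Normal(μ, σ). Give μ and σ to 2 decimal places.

μ = -12.72, σ = 28.73

For Normal(μ,σ), the p-quantile is μ + z_p·σ. Here z_{0.25} = -0.6745, z_{0.75} = 0.6745.
So -32.1 = μ − 0.6745σ and 6.66 = μ + 0.6745σ.
Subtracting: σ = (6.66 − -32.1)/(0.6745 − (-0.6745)) = 28.73.
Then μ = -32.1 − (-0.6745)·28.73 = -12.72.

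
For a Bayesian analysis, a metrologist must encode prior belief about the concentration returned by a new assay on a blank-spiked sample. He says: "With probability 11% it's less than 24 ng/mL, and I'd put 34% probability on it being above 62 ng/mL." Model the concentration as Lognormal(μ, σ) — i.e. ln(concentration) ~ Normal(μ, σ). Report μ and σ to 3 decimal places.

μ ≈ 3.888, σ ≈ 0.579

If T ~ Lognormal(μ,σ) then ln T ~ Normal(μ,σ), so the p-quantile of ln T is μ + z_p·σ.
ln(24) = 3.178 and ln(62) = 4.127; z_{0.11} = -1.227, z_{0.66} = 0.4125.
σ = (4.127 − 3.178)/(0.4125 − (-1.227)) = 0.579.
μ = 3.178 − (-1.227)·0.579 = 3.888.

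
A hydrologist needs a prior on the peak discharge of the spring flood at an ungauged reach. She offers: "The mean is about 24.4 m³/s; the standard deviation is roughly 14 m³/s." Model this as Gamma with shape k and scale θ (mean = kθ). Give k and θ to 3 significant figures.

For Gamma(k, scale θ): mean = kθ, variance = kθ², so CV = 1/√k.
CV = SD/mean = 14/24.4 = 0.5738, hence k = 1/CV² = 3.04.
Then θ = mean/k = 24.4/3.04 = 8.03.

k ≈ 3.04, θ ≈ 8.03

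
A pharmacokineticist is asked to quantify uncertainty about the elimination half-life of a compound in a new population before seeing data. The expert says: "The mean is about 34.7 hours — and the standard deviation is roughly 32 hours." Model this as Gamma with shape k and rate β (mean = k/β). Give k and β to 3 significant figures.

For Gamma(k, rate β): mean = k/β, variance = k/β², so CV = 1/√k.
CV = SD/mean = 32/34.7 = 0.9222, hence k = 1/CV² = 1.18.
Then β = k/mean = 1.18/34.7 = 0.0339.

k ≈ 1.18, β ≈ 0.0339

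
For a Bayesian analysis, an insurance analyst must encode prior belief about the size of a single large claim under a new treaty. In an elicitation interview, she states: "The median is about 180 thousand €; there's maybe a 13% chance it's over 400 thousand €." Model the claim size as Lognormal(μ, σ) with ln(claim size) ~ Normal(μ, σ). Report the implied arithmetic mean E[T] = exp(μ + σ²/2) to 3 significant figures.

E[T] ≈ 231 thousand €

If T ~ Lognormal(μ,σ) then ln T ~ Normal(μ,σ), so the p-quantile of ln T is μ + z_p·σ.
ln(180) = 5.193 and ln(400) = 5.991; z_{0.5} = 0, z_{0.87} = 1.126.
σ = (5.991 − 5.193)/(1.126 − (0)) = 0.709.
μ = 5.193 − (0)·0.709 = 5.193.
E[T] = exp(μ + σ²/2) = exp(5.193 + 0.2513) = 231 thousand €.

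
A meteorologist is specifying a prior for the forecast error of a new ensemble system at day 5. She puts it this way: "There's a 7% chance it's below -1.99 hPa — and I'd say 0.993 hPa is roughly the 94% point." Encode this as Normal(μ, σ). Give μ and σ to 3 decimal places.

For Normal(μ,σ), the p-quantile is μ + z_p·σ. Here z_{0.07} = -1.476, z_{0.94} = 1.555.
So -1.99 = μ − 1.476σ and 0.993 = μ + 1.555σ.
Subtracting: σ = (0.993 − -1.99)/(1.555 − (-1.476)) = 0.984.
Then μ = -1.99 − (-1.476)·0.984 = -0.537.

μ = -0.537, σ = 0.984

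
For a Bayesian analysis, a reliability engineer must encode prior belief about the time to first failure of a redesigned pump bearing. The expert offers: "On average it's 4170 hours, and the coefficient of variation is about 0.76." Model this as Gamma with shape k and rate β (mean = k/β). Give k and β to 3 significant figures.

For Gamma(k, rate β): mean = k/β, variance = k/β², so CV = 1/√k.
CV = 0.76, hence k = 1/CV² = 1.73.
Then β = k/mean = 1.73/4170 = 0.000415.

k ≈ 1.73, β ≈ 0.000415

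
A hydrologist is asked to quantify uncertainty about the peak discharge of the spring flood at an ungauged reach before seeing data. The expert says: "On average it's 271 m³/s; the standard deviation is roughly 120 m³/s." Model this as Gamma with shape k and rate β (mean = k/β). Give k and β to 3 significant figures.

k ≈ 5.1, β ≈ 0.0188

For Gamma(k, rate β): mean = k/β, variance = k/β², so CV = 1/√k.
CV = SD/mean = 120/271 = 0.4428, hence k = 1/CV² = 5.1.
Then β = k/mean = 5.1/271 = 0.0188.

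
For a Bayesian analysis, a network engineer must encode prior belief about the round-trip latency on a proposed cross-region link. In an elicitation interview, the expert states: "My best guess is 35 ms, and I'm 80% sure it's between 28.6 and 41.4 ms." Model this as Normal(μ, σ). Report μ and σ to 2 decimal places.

μ = 35.00, σ = 4.99

A symmetric 80% interval runs μ ± z·σ with z = 1.282.
Half-width = 6.4, so σ = 6.4/1.282 = 4.99.
μ is the stated best guess, 35.00.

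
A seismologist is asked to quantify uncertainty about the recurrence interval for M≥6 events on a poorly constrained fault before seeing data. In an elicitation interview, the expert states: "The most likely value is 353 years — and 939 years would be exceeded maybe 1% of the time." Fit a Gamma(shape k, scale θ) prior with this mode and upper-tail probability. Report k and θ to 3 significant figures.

Gamma(k,θ) with k>1 has mode (k−1)θ, so θ = 353/(k−1).
Need P(X < 939) = 0.99 with θ tied to k this way. Start at k = 2, θ = 353: P(X<939) ≈ 0.744.
Too low — raise k to concentrate. Iterating converges to k ≈ 5.84.
Then θ = 353/(5.84−1) ≈ 73.

k ≈ 5.84, θ ≈ 73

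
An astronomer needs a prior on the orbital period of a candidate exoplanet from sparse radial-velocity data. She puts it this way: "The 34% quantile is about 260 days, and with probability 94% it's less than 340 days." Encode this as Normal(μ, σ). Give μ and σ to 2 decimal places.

μ = 276.77, σ = 40.67

For Normal(μ,σ), the p-quantile is μ + z_p·σ. Here z_{0.34} = -0.4125, z_{0.94} = 1.555.
So 260 = μ − 0.4125σ and 340 = μ + 1.555σ.
Subtracting: σ = (340 − 260)/(1.555 − (-0.4125)) = 40.67.
Then μ = 260 − (-0.4125)·40.67 = 276.77.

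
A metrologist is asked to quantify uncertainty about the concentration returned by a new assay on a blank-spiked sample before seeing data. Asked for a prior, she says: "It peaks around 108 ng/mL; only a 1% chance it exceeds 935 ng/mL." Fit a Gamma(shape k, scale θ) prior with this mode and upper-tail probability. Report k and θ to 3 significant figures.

Gamma(k,θ) with k>1 has mode (k−1)θ, so θ = 108/(k−1).
Need P(X < 935) = 0.99 with θ tied to k this way. Start at k = 2, θ = 108: P(X<935) ≈ 0.998.
Too high — lower k to spread out. Iterating converges to k ≈ 1.7.
Then θ = 108/(1.7−1) ≈ 154.

k ≈ 1.7, θ ≈ 154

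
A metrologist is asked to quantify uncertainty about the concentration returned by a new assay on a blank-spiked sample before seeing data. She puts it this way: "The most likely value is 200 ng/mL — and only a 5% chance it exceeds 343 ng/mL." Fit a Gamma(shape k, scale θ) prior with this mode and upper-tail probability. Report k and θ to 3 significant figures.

k ≈ 10.6, θ ≈ 20.8

Gamma(k,θ) with k>1 has mode (k−1)θ, so θ = 200/(k−1).
Need P(X < 343) = 0.95 with θ tied to k this way. Start at k = 2, θ = 200: P(X<343) ≈ 0.511.
Too low — raise k to concentrate. Iterating converges to k ≈ 10.6.
Then θ = 200/(10.6−1) ≈ 20.8.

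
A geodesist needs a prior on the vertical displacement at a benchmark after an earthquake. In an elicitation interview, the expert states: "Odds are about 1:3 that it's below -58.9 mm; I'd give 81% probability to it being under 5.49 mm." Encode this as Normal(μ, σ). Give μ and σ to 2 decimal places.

The p-quantile of Normal(μ,σ) is μ + z_p·σ, with z_{0.25} = -0.6745 and z_{0.81} = 0.8779.
Eliminate σ: μ = (z₂·x₁ − z₁·x₂)/(z₂ − z₁) = (0.8779·-58.9 − (-0.6745)·5.49)/1.552 = -30.92.
Then σ = (x₂ − x₁)/(z₂ − z₁) = (5.49 − -58.9)/1.552 = 41.48.

μ = -30.92, σ = 41.48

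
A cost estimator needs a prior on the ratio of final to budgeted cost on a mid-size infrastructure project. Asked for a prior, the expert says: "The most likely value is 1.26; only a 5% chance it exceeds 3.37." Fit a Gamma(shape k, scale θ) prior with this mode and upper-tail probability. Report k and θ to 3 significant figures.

k ≈ 3.78, θ ≈ 0.453

Gamma(k,θ) with k>1 has mode (k−1)θ, so θ = 1.26/(k−1).
Need P(X < 3.37) = 0.95 with θ tied to k this way. Start at k = 2, θ = 1.26: P(X<3.37) ≈ 0.747.
Too low — raise k to concentrate. Iterating converges to k ≈ 3.78.
Then θ = 1.26/(3.78−1) ≈ 0.453.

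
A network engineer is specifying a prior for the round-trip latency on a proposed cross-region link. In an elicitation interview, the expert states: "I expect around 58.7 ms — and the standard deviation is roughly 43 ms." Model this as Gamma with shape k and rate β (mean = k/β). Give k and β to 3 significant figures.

For Gamma(k, rate β): mean = k/β, variance = k/β², so CV = 1/√k.
CV = SD/mean = 43/58.7 = 0.7325, hence k = 1/CV² = 1.86.
Then β = k/mean = 1.86/58.7 = 0.0317.

k ≈ 1.86, β ≈ 0.0317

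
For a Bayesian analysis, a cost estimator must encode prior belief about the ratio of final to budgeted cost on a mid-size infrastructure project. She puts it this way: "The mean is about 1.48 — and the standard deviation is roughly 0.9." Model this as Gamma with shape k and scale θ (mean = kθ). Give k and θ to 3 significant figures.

k ≈ 2.7, θ ≈ 0.547

For Gamma(k, scale θ): mean = kθ, variance = kθ², so CV = 1/√k.
CV = SD/mean = 0.9/1.48 = 0.6081, hence k = 1/CV² = 2.7.
Then θ = mean/k = 1.48/2.7 = 0.547.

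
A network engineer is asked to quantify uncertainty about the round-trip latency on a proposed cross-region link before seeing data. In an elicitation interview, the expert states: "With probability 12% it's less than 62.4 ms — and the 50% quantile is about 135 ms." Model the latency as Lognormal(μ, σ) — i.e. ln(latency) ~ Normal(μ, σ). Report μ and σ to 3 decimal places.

μ ≈ 4.905, σ ≈ 0.657

If T ~ Lognormal(μ,σ) then ln T ~ Normal(μ,σ), so the p-quantile of ln T is μ + z_p·σ.
ln(62.4) = 4.134 and ln(135) = 4.905; z_{0.12} = -1.175, z_{0.5} = 0.
σ = (4.905 − 4.134)/(0 − (-1.175)) = 0.657.
μ = 4.134 − (-1.175)·0.657 = 4.905.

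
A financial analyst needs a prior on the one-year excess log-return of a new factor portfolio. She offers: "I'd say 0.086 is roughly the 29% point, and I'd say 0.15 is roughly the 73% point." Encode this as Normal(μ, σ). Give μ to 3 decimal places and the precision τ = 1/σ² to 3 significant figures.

The p-quantile of Normal(μ,σ) is μ + z_p·σ, with z_{0.29} = -0.5534 and z_{0.73} = 0.6128.
Eliminate σ: μ = (z₂·x₁ − z₁·x₂)/(z₂ − z₁) = (0.6128·0.086 − (-0.5534)·0.15)/1.166 = 0.116.
Then σ = (x₂ − x₁)/(z₂ − z₁) = (0.15 − 0.086)/1.166 = 0.055.
Precision τ = 1/σ² = 1/0.05488² = 332.

μ = 0.116, τ = 332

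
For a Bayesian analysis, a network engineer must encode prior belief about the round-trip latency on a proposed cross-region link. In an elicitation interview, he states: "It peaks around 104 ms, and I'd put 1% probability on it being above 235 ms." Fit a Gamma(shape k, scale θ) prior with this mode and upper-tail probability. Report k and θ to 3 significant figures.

k ≈ 8.22, θ ≈ 14.4

Gamma(k,θ) with k>1 has mode (k−1)θ, so θ = 104/(k−1).
Need P(X < 235) = 0.99 with θ tied to k this way. Start at k = 2, θ = 104: P(X<235) ≈ 0.660.
Too low — raise k to concentrate. Iterating converges to k ≈ 8.22.
Then θ = 104/(8.22−1) ≈ 14.4.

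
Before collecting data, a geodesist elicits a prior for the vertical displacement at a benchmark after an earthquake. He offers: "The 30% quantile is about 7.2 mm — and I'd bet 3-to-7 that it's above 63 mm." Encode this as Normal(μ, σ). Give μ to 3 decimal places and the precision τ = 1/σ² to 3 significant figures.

μ = 35.100, τ = 0.000353

The p-quantile of Normal(μ,σ) is μ + z_p·σ, with z_{0.3} = -0.5244 and z_{0.7} = 0.5244.
Eliminate σ: μ = (z₂·x₁ − z₁·x₂)/(z₂ − z₁) = (0.5244·7.2 − (-0.5244)·63)/1.049 = 35.100.
Then σ = (x₂ − x₁)/(z₂ − z₁) = (63 − 7.2)/1.049 = 53.204.
Precision τ = 1/σ² = 1/53.2² = 0.000353.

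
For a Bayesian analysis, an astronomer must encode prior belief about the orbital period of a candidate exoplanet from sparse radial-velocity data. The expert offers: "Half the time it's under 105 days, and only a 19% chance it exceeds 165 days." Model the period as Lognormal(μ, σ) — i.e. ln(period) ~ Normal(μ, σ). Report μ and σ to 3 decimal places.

μ ≈ 4.654, σ ≈ 0.515

If T ~ Lognormal(μ,σ) then ln T ~ Normal(μ,σ), so the p-quantile of ln T is μ + z_p·σ.
ln(105) = 4.654 and ln(165) = 5.106; z_{0.5} = 0, z_{0.81} = 0.8779.
σ = (5.106 − 4.654)/(0.8779 − (0)) = 0.515.
μ = 4.654 − (0)·0.515 = 4.654.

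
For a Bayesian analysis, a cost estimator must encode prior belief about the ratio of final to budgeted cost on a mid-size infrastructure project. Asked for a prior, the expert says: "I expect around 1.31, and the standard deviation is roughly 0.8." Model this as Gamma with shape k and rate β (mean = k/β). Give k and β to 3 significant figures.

k ≈ 2.68, β ≈ 2.05

For Gamma(k, rate β): mean = k/β, variance = k/β², so CV = 1/√k.
CV = SD/mean = 0.8/1.31 = 0.6107, hence k = 1/CV² = 2.68.
Then β = k/mean = 2.68/1.31 = 2.05.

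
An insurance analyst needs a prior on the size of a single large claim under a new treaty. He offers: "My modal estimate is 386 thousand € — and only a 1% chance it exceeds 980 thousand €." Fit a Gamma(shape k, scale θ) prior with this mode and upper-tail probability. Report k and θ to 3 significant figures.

Gamma(k,θ) with k>1 has mode (k−1)θ, so θ = 386/(k−1).
Need P(X < 980) = 0.99 with θ tied to k this way. Start at k = 2, θ = 386: P(X<980) ≈ 0.721.
Too low — raise k to concentrate. Iterating converges to k ≈ 6.39.
Then θ = 386/(6.39−1) ≈ 71.6.

k ≈ 6.39, θ ≈ 71.6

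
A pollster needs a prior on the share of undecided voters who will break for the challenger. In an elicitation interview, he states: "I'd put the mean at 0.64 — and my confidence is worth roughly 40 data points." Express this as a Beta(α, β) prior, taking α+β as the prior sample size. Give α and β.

α = 25.6, β = 14.4

Under the effective-sample-size interpretation, Beta(α, β) has prior mean α/(α+β) and prior sample size α+β.
So α+β = 40 and α/(α+β) = 0.64, giving α = 0.64·40 = 25.6 and β = 40 − 25.6 = 14.4.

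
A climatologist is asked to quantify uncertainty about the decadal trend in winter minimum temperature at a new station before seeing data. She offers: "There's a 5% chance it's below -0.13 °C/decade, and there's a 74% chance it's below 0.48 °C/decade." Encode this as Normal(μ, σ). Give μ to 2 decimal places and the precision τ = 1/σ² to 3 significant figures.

For Normal(μ,σ), the p-quantile is μ + z_p·σ. Here z_{0.05} = -1.645, z_{0.74} = 0.6433.
So -0.13 = μ − 1.645σ and 0.48 = μ + 0.6433σ.
Subtracting: σ = (0.48 − -0.13)/(0.6433 − (-1.645)) = 0.27.
Then μ = -0.13 − (-1.645)·0.27 = 0.31.
Precision τ = 1/σ² = 1/0.2666² = 14.1.

μ = 0.31, τ = 14.1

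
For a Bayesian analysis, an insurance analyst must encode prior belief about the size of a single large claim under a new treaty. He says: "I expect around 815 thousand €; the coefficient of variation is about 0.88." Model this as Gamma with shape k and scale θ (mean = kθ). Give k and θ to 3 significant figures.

k ≈ 1.29, θ ≈ 631

For Gamma(k, scale θ): mean = kθ, variance = kθ², so CV = 1/√k.
CV = 0.88, hence k = 1/CV² = 1.29.
Then θ = mean/k = 815/1.29 = 631.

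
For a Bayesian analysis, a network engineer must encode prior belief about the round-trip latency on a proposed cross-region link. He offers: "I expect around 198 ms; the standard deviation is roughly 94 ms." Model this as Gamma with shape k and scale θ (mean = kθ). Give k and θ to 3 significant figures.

For Gamma(k, scale θ): mean = kθ, variance = kθ², so CV = 1/√k.
CV = SD/mean = 94/198 = 0.4747, hence k = 1/CV² = 4.44.
Then θ = mean/k = 198/4.44 = 44.6.

k ≈ 4.44, θ ≈ 44.6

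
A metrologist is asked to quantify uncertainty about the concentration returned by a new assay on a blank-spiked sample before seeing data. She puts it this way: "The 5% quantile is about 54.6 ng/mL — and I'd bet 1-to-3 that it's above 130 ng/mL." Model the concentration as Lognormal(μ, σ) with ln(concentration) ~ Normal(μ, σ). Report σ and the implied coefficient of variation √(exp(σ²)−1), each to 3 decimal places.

σ ≈ 0.374, CV ≈ 0.387

If T ~ Lognormal(μ,σ) then ln T ~ Normal(μ,σ), so the p-quantile of ln T is μ + z_p·σ.
ln(54.6) = 4 and ln(130) = 4.868; z_{0.05} = -1.645, z_{0.75} = 0.6745.
σ = (4.868 − 4)/(0.6745 − (-1.645)) = 0.374.
μ = 4 − (-1.645)·0.374 = 4.615.
CV = √(exp(σ²)−1) = √(exp(0.1399)−1) = 0.387.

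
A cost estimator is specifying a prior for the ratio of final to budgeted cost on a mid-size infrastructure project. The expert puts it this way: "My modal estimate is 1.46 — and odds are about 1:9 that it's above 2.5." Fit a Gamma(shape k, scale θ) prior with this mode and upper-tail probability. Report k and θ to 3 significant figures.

Gamma(k,θ) with k>1 has mode (k−1)θ, so θ = 1.46/(k−1).
Need P(X < 2.5) = 0.9 with θ tied to k this way. Start at k = 2, θ = 1.46: P(X<2.5) ≈ 0.511.
Too low — raise k to concentrate. Iterating converges to k ≈ 7.55.
Then θ = 1.46/(7.55−1) ≈ 0.223.

k ≈ 7.55, θ ≈ 0.223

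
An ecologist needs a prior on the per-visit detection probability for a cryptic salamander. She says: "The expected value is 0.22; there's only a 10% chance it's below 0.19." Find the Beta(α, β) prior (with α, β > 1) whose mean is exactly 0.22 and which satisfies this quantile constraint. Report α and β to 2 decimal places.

With mean 0.22 fixed, write α = 0.22s, β = 0.78s where s = α+β.
Need P(θ < 0.19) = 0.1 under Beta(0.22s, 0.78s). Normal approximation: (q−m)/√(m(1−m)/s) ≈ z_{0.1} = -1.28, so s ≈ 0.22·0.78·(-1.28)²/(0.19−0.22)² = 313.1.
At s = 313.1: P(θ<0.19) ≈ 0.097. Adjusting to match 0.1 gives s ≈ 304.17.
So α = 0.22·304.17 ≈ 66.92, β = 0.78·304.17 ≈ 237.25.

α ≈ 66.92, β ≈ 237.25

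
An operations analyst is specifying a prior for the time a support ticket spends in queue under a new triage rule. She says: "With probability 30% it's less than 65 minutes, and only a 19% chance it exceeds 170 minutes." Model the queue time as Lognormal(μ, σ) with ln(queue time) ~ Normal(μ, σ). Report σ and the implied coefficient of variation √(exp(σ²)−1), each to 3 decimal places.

σ ≈ 0.686, CV ≈ 0.775

If T ~ Lognormal(μ,σ) then ln T ~ Normal(μ,σ), so the p-quantile of ln T is μ + z_p·σ.
ln(65) = 4.174 and ln(170) = 5.136; z_{0.3} = -0.5244, z_{0.81} = 0.8779.
σ = (5.136 − 4.174)/(0.8779 − (-0.5244)) = 0.686.
μ = 4.174 − (-0.5244)·0.686 = 4.534.
CV = √(exp(σ²)−1) = √(exp(0.4700)−1) = 0.775.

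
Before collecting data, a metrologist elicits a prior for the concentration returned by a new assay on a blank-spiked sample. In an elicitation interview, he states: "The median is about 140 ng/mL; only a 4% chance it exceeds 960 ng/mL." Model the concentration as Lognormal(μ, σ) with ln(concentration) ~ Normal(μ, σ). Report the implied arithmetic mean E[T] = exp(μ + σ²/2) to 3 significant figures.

If T ~ Lognormal(μ,σ) then ln T ~ Normal(μ,σ), so the p-quantile of ln T is μ + z_p·σ.
ln(140) = 4.942 and ln(960) = 6.867; z_{0.5} = 0, z_{0.96} = 1.751.
σ = (6.867 − 4.942)/(1.751 − (0)) = 1.100.
μ = 4.942 − (0)·1.100 = 4.942.
E[T] = exp(μ + σ²/2) = exp(4.942 + 0.6047) = 256 ng/mL.

E[T] ≈ 256 ng/mL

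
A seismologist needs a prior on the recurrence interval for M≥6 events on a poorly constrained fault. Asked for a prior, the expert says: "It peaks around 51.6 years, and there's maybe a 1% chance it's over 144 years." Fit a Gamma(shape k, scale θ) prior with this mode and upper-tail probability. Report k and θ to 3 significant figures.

Gamma(k,θ) with k>1 has mode (k−1)θ, so θ = 51.6/(k−1).
Need P(X < 144) = 0.99 with θ tied to k this way. Start at k = 2, θ = 51.6: P(X<144) ≈ 0.767.
Too low — raise k to concentrate. Iterating converges to k ≈ 5.35.
Then θ = 51.6/(5.35−1) ≈ 11.9.

k ≈ 5.35, θ ≈ 11.9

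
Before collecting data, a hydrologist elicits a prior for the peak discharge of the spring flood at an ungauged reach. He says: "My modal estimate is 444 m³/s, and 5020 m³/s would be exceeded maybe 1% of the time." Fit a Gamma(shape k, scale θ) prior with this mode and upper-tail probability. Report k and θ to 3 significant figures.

k ≈ 1.5, θ ≈ 884

Gamma(k,θ) with k>1 has mode (k−1)θ, so θ = 444/(k−1).
Need P(X < 5020) = 0.99 with θ tied to k this way. Start at k = 2, θ = 444: P(X<5020) ≈ 1.000.
Too high — lower k to spread out. Iterating converges to k ≈ 1.5.
Then θ = 444/(1.5−1) ≈ 884.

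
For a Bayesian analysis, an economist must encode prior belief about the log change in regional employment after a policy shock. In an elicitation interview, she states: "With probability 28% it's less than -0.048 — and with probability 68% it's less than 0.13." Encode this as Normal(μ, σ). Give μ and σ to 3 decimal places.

The p-quantile of Normal(μ,σ) is μ + z_p·σ, with z_{0.28} = -0.5828 and z_{0.68} = 0.4677.
Eliminate σ: μ = (z₂·x₁ − z₁·x₂)/(z₂ − z₁) = (0.4677·-0.048 − (-0.5828)·0.13)/1.051 = 0.051.
Then σ = (x₂ − x₁)/(z₂ − z₁) = (0.13 − -0.048)/1.051 = 0.169.

μ = 0.051, σ = 0.169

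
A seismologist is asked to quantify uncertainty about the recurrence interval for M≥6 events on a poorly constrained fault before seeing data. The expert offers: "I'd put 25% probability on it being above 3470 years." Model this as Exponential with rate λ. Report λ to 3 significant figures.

P(T > 3470.0) = e^(−λ·3470.0) = 0.25, so λ = −ln(0.25)/3470.0 = 0.0004.

λ ≈ 0.0004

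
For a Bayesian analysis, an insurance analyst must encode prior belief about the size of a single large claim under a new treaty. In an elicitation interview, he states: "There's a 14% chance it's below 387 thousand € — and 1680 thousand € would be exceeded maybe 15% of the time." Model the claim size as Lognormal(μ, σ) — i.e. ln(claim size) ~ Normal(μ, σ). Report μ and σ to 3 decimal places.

If T ~ Lognormal(μ,σ) then ln T ~ Normal(μ,σ), so the p-quantile of ln T is μ + z_p·σ.
ln(387) = 5.958 and ln(1680) = 7.427; z_{0.14} = -1.08, z_{0.85} = 1.036.
σ = (7.427 − 5.958)/(1.036 − (-1.08)) = 0.694.
μ = 5.958 − (-1.08)·0.694 = 6.708.

μ ≈ 6.708, σ ≈ 0.694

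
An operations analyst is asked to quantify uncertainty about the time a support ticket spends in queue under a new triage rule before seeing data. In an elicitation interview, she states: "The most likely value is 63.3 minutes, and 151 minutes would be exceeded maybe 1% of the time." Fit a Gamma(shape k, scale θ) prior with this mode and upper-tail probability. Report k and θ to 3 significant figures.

Gamma(k,θ) with k>1 has mode (k−1)θ, so θ = 63.3/(k−1).
Need P(X < 151) = 0.99 with θ tied to k this way. Start at k = 2, θ = 63.3: P(X<151) ≈ 0.688.
Too low — raise k to concentrate. Iterating converges to k ≈ 7.27.
Then θ = 63.3/(7.27−1) ≈ 10.1.

k ≈ 7.27, θ ≈ 10.1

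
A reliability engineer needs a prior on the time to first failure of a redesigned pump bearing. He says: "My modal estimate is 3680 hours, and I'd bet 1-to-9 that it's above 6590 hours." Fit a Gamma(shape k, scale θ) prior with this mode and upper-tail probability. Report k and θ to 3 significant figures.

Gamma(k,θ) with k>1 has mode (k−1)θ, so θ = 3680/(k−1).
Need P(X < 6590) = 0.9 with θ tied to k this way. Start at k = 2, θ = 3680: P(X<6590) ≈ 0.534.
Too low — raise k to concentrate. Iterating converges to k ≈ 6.61.
Then θ = 3680/(6.61−1) ≈ 656.

k ≈ 6.61, θ ≈ 656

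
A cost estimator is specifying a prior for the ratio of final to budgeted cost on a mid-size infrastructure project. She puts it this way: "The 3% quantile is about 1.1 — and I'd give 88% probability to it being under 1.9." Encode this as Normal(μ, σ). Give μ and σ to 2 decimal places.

μ = 1.59, σ = 0.26

For Normal(μ,σ), the p-quantile is μ + z_p·σ. Here z_{0.03} = -1.881, z_{0.88} = 1.175.
So 1.1 = μ − 1.881σ and 1.9 = μ + 1.175σ.
Subtracting: σ = (1.9 − 1.1)/(1.175 − (-1.881)) = 0.26.
Then μ = 1.1 − (-1.881)·0.26 = 1.59.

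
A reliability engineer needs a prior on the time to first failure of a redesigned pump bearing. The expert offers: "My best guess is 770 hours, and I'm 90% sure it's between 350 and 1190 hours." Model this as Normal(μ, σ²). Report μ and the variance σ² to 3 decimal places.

μ = 770.000, σ² = 65199.470

A symmetric 90% interval runs μ ± z·σ with z = 1.645.
Half-width = 420, so σ = 420/1.645 = 255.3419 and σ² = 65199.470.
μ is the stated best guess, 770.000.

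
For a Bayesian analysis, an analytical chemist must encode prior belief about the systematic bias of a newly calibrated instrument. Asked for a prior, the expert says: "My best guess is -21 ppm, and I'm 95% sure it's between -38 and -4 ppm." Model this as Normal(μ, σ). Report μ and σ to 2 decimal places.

A symmetric 95% interval runs μ ± z·σ with z = 1.96.
Half-width = 17, so σ = 17/1.96 = 8.67.
μ is the stated best guess, -21.00.

μ = -21.00, σ = 8.67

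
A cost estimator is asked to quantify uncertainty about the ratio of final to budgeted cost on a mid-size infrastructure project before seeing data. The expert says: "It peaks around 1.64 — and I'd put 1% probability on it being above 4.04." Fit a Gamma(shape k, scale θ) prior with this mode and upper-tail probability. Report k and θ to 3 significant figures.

Gamma(k,θ) with k>1 has mode (k−1)θ, so θ = 1.64/(k−1).
Need P(X < 4.04) = 0.99 with θ tied to k this way. Start at k = 2, θ = 1.64: P(X<4.04) ≈ 0.705.
Too low — raise k to concentrate. Iterating converges to k ≈ 6.79.
Then θ = 1.64/(6.79−1) ≈ 0.283.

k ≈ 6.79, θ ≈ 0.283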